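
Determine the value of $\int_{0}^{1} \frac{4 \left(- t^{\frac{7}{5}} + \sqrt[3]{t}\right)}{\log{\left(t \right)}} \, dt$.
$\log{\left(\frac{625}{6561} \right)}$

Introduce a parameter $a$ in the exponent: let $I(a) = \int_{0}^{1} \frac{4 \left(- t^{\frac{7}{5}} + t^{a}\right)}{\log{\left(t \right)}} \, dt$.

Since $\dfrac{\partial}{\partial a}\,t^{a} = t^{a} \ln t$, the $\ln t$ in the denominator cancels and
$$\frac{dI}{da} = \int_{0}^{1} 4 t^{a} \, dt = 4 \left[\frac{t^{a+1}}{a+1}\right]_0^1 = \frac{4}{a + 1}.$$

Integrating with respect to $a$ gives $I(a) = \log{\left(\frac{625 \left(a + 1\right)^{4}}{20736} \right)} + C$.

At $a = \frac{7}{5}$ the integrand is identically $0$, so $I(\frac{7}{5}) = 0$. The closed form gives $0$, hence $C = 0$.

Setting $a = \frac{1}{3}$:
$$I = \log{\left(\frac{625}{6561} \right)}.$$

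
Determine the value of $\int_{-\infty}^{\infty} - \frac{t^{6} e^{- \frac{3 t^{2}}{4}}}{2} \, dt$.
$- \frac{40 \sqrt{3} \sqrt{\pi}}{27}$

Consider the simpler parametrised integral
$$J(a) = \int_{-\infty}^{\infty} - \frac{e^{- a t^{2}}}{2} \, dt = - \frac{\sqrt{\pi}}{2 \sqrt{a}}.$$

Differentiating under the integral sign brings down a factor of $(-t^2)$:
$$\frac{dJ}{da} = \int_{-\infty}^{\infty} \frac{t^{2} e^{- a t^{2}}}{2} \, dt = \frac{\sqrt{\pi}}{4 a^{\frac{3}{2}}}.$$

Repeating $3$ times in total — each differentiation brings down another $(-t^2)$ — gives
$$\frac{d^{3}J}{da^{3}} = \int_{-\infty}^{\infty} \frac{t^{6} e^{- a t^{2}}}{2} \, dt = \frac{15 \sqrt{\pi}}{16 a^{\frac{7}{2}}},$$
and the integrand here is $(-1)^{3}$ times the target integrand, so $I = (-1)^{3}\,\frac{d^{3}J}{da^{3}} = - \frac{15 \sqrt{\pi}}{16 a^{\frac{7}{2}}}$.

Setting $a = \frac{3}{4}$:
$$I = - \frac{40 \sqrt{3} \sqrt{\pi}}{27}.$$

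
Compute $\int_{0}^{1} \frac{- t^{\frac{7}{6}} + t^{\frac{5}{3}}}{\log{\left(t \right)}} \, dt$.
$\log{\left(\frac{16}{13} \right)}$

Consider the one-parameter family: let $I(a) = \int_{0}^{1} \frac{- t^{\frac{7}{6}} + t^{a}}{\log{\left(t \right)}} \, dt$.

Since $\dfrac{\partial}{\partial a}\,t^{a} = t^{a} \ln t$, the $\ln t$ in the denominator cancels and
$$\frac{dI}{da} = \int_{0}^{1} t^{a} \, dt = \left[\frac{t^{a+1}}{a+1}\right]_0^1 = \frac{1}{a + 1}.$$

Integrating with respect to $a$ gives $I(a) = \log{\left(\frac{6 a}{13} + \frac{6}{13} \right)} + C$.

At $a = \frac{7}{6}$ the integrand is identically $0$, so $I(\frac{7}{6}) = 0$. The closed form gives $0$, hence $C = 0$.

Setting $a = \frac{5}{3}$:
$$I = \log{\left(\frac{16}{13} \right)}.$$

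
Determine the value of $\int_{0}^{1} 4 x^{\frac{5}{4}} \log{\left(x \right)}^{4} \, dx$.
$\frac{32768}{19683}$

Start from the elementary integral
$$J(a) = \int_{0}^{1} 4 x^{a} \, dx = \frac{4}{a + 1}.$$

Differentiating under the integral sign brings down a factor of $\ln x$:
$$\frac{dJ}{da} = \int_{0}^{1} 4 x^{a} \log{\left(x \right)} \, dx = - \frac{4}{\left(a + 1\right)^{2}}.$$

Repeating $4$ times in total — each differentiation brings down another $\ln x$ — gives
$$\frac{d^{4}J}{da^{4}} = \int_{0}^{1} 4 x^{a} \log{\left(x \right)}^{4} \, dx = \frac{96}{\left(a + 1\right)^{5}},$$
and the integrand here is exactly the target integrand, so $I = \frac{96}{\left(a + 1\right)^{5}}$.

Setting $a = \frac{5}{4}$:
$$I = \frac{32768}{19683}.$$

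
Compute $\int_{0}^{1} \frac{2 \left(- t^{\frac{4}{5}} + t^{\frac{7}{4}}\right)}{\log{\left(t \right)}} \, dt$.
$- \log{\left(\frac{1296}{3025} \right)}$

Introduce a parameter $a$ in the exponent: let $I(a) = \int_{0}^{1} \frac{2 \left(t^{\frac{7}{4}} - t^{a}\right)}{\log{\left(t \right)}} \, dt$.

Since $\dfrac{\partial}{\partial a}\,t^{a} = t^{a} \ln t$, the $\ln t$ in the denominator cancels and
$$\frac{dI}{da} = \int_{0}^{1} -2 t^{a} \, dt = -2 \left[\frac{t^{a+1}}{a+1}\right]_0^1 = - \frac{2}{a + 1}.$$

Integrating with respect to $a$ gives $I(a) = - \log{\left(\frac{16 \left(a + 1\right)^{2}}{121} \right)} + C$.

At $a = \frac{7}{4}$ the integrand is identically $0$, so $I(\frac{7}{4}) = 0$. The closed form gives $0$, hence $C = 0$.

Setting $a = \frac{4}{5}$:
$$I = - \log{\left(\frac{1296}{3025} \right)}.$$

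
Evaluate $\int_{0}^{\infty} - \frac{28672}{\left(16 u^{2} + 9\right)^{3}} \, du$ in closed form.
$- \frac{448 \pi}{81}$

Recall the elementary integral
$$J(a) = \int_{0}^{\infty} - \frac{7}{a^{2} + u^{2}} \, du = - \frac{7 \pi}{2 a}.$$

Differentiating under the integral sign with respect to $a$,
$$\frac{dJ}{da} = \int_{0}^{\infty} \frac{14 a}{\left(a^{2} + u^{2}\right)^{2}} \, du = \frac{7 \pi}{2 a^{2}},$$
so $\int_{0}^{\infty} - \frac{7}{\left(a^{2} + u^{2}\right)^{2}} \, du = - \frac{7 \pi}{4 a^{3}}$.

Repeating — each differentiation of $1/(u^2+a^2)^j$ produces $-2ja/(u^2+a^2)^{j+1}$ — and dividing through by $-2ja$ at each step yields, after $2$ differentiations in total,
$$\int_{0}^{\infty} - \frac{7}{\left(a^{2} + u^{2}\right)^{3}} \, du = - \frac{21 \pi}{16 a^{5}}.$$

Setting $a = \frac{3}{4}$:
$$I = - \frac{448 \pi}{81}.$$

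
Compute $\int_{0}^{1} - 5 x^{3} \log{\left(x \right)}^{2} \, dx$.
$- \frac{5}{32}$

Begin with the known integral
$$J(a) = \int_{0}^{1} - 5 x^{a} \, dx = - \frac{5}{a + 1}.$$

Differentiating under the integral sign brings down a factor of $\ln x$:
$$\frac{dJ}{da} = \int_{0}^{1} - 5 x^{a} \log{\left(x \right)} \, dx = \frac{5}{\left(a + 1\right)^{2}}.$$

Repeating twice in total — each differentiation brings down another $\ln x$ — gives
$$\frac{d^{2}J}{da^{2}} = \int_{0}^{1} - 5 x^{a} \log{\left(x \right)}^{2} \, dx = - \frac{10}{\left(a + 1\right)^{3}},$$
and the integrand here is exactly the target integrand, so $I = - \frac{10}{\left(a + 1\right)^{3}}$.

Setting $a = 3$:
$$I = - \frac{5}{32}.$$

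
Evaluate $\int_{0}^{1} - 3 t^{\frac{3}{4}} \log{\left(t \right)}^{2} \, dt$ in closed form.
$- \frac{384}{343}$

Consider the simpler parametrised integral
$$J(a) = \int_{0}^{1} - 3 t^{a} \, dt = - \frac{3}{a + 1}.$$

Differentiating under the integral sign brings down a factor of $\ln t$:
$$\frac{dJ}{da} = \int_{0}^{1} - 3 t^{a} \log{\left(t \right)} \, dt = \frac{3}{\left(a + 1\right)^{2}}.$$

Repeating twice in total — each differentiation brings down another $\ln t$ — gives
$$\frac{d^{2}J}{da^{2}} = \int_{0}^{1} - 3 t^{a} \log{\left(t \right)}^{2} \, dt = - \frac{6}{\left(a + 1\right)^{3}},$$
and the integrand here is exactly the target integrand, so $I = - \frac{6}{\left(a + 1\right)^{3}}$.

Setting $a = \frac{3}{4}$:
$$I = - \frac{384}{343}.$$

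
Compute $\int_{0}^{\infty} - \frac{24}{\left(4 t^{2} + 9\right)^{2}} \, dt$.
$- \frac{\pi}{9}$

Begin with the known result
$$J(a) = \int_{0}^{\infty} - \frac{3}{2 \left(a^{2} + t^{2}\right)} \, dt = - \frac{3 \pi}{4 a}.$$

Differentiating under the integral sign with respect to $a$,
$$\frac{dJ}{da} = \int_{0}^{\infty} \frac{3 a}{\left(a^{2} + t^{2}\right)^{2}} \, dt = \frac{3 \pi}{4 a^{2}},$$
so $\int_{0}^{\infty} - \frac{3}{2 \left(a^{2} + t^{2}\right)^{2}} \, dt = - \frac{3 \pi}{8 a^{3}}$.

Setting $a = \frac{3}{2}$:
$$I = - \frac{\pi}{9}.$$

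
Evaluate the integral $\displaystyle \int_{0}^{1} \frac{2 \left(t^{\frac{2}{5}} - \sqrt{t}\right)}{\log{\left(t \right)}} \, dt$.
$- \log{\left(\frac{225}{196} \right)}$

Consider the one-parameter family: let $I(a) = \int_{0}^{1} \frac{2 \left(t^{\frac{2}{5}} - t^{a}\right)}{\log{\left(t \right)}} \, dt$.

Since $\dfrac{\partial}{\partial a}\,t^{a} = t^{a} \ln t$, the $\ln t$ in the denominator cancels and
$$\frac{dI}{da} = \int_{0}^{1} -2 t^{a} \, dt = -2 \left[\frac{t^{a+1}}{a+1}\right]_0^1 = - \frac{2}{a + 1}.$$

Integrating with respect to $a$ gives $I(a) = - \log{\left(\frac{25 \left(a + 1\right)^{2}}{49} \right)} + C$.

At $a = \frac{2}{5}$ the integrand is identically $0$, so $I(\frac{2}{5}) = 0$. The closed form gives $0$, hence $C = 0$.

Setting $a = \frac{1}{2}$:
$$I = - \log{\left(\frac{225}{196} \right)}.$$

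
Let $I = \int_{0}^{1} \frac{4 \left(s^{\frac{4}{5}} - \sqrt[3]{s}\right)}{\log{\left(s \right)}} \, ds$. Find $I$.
$\log{\left(\frac{531441}{160000} \right)}$

Consider the one-parameter family: let $I(a) = \int_{0}^{1} \frac{4 \left(- \sqrt[3]{s} + s^{a}\right)}{\log{\left(s \right)}} \, ds$.

Since $\dfrac{\partial}{\partial a}\,s^{a} = s^{a} \ln s$, the $\ln s$ in the denominator cancels and
$$\frac{dI}{da} = \int_{0}^{1} 4 s^{a} \, ds = 4 \left[\frac{s^{a+1}}{a+1}\right]_0^1 = \frac{4}{a + 1}.$$

Integrating with respect to $a$ gives $I(a) = \log{\left(\frac{81 \left(a + 1\right)^{4}}{256} \right)} + C$.

At $a = \frac{1}{3}$ the integrand is identically $0$, so $I(\frac{1}{3}) = 0$. The closed form gives $0$, hence $C = 0$.

Setting $a = \frac{4}{5}$:
$$I = \log{\left(\frac{531441}{160000} \right)}.$$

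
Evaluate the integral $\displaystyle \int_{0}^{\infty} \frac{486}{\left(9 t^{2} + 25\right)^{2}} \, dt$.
$\frac{81 \pi}{250}$

Recall the elementary integral
$$J(a) = \int_{0}^{\infty} \frac{6}{a^{2} + t^{2}} \, dt = \frac{3 \pi}{a}.$$

Differentiating under the integral sign with respect to $a$,
$$\frac{dJ}{da} = \int_{0}^{\infty} - \frac{12 a}{\left(a^{2} + t^{2}\right)^{2}} \, dt = - \frac{3 \pi}{a^{2}},$$
so $\int_{0}^{\infty} \frac{6}{\left(a^{2} + t^{2}\right)^{2}} \, dt = \frac{3 \pi}{2 a^{3}}$.

Setting $a = \frac{5}{3}$:
$$I = \frac{81 \pi}{250}.$$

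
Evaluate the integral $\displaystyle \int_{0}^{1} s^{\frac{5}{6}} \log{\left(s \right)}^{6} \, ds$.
$\frac{201553920}{19487171}$

Consider the simpler parametrised integral
$$J(a) = \int_{0}^{1} s^{a} \, ds = \frac{1}{a + 1}.$$

Differentiating under the integral sign brings down a factor of $\ln s$:
$$\frac{dJ}{da} = \int_{0}^{1} s^{a} \log{\left(s \right)} \, ds = - \frac{1}{\left(a + 1\right)^{2}}.$$

Repeating $6$ times in total — each differentiation brings down another $\ln s$ — gives
$$\frac{d^{6}J}{da^{6}} = \int_{0}^{1} s^{a} \log{\left(s \right)}^{6} \, ds = \frac{720}{\left(a + 1\right)^{7}},$$
and the integrand here is exactly the target integrand, so $I = \frac{720}{\left(a + 1\right)^{7}}$.

Setting $a = \frac{5}{6}$:
$$I = \frac{201553920}{19487171}.$$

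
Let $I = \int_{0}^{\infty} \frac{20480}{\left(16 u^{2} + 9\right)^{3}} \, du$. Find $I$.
$\frac{320 \pi}{81}$

Start from the standard arctangent integral
$$J(a) = \int_{0}^{\infty} \frac{5}{a^{2} + u^{2}} \, du = \frac{5 \pi}{2 a}.$$

Differentiating under the integral sign with respect to $a$,
$$\frac{dJ}{da} = \int_{0}^{\infty} - \frac{10 a}{\left(a^{2} + u^{2}\right)^{2}} \, du = - \frac{5 \pi}{2 a^{2}},$$
so $\int_{0}^{\infty} \frac{5}{\left(a^{2} + u^{2}\right)^{2}} \, du = \frac{5 \pi}{4 a^{3}}$.

Repeating — each differentiation of $1/(u^2+a^2)^j$ produces $-2ja/(u^2+a^2)^{j+1}$ — and dividing through by $-2ja$ at each step yields, after $2$ differentiations in total,
$$\int_{0}^{\infty} \frac{5}{\left(a^{2} + u^{2}\right)^{3}} \, du = \frac{15 \pi}{16 a^{5}}.$$

Setting $a = \frac{3}{4}$:
$$I = \frac{320 \pi}{81}.$$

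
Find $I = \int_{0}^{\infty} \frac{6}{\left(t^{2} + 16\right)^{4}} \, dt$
$\frac{15 \pi}{262144}$

Recall the elementary integral
$$J(a) = \int_{0}^{\infty} \frac{6}{a^{2} + t^{2}} \, dt = \frac{3 \pi}{a}.$$

Differentiating under the integral sign with respect to $a$,
$$\frac{dJ}{da} = \int_{0}^{\infty} - \frac{12 a}{\left(a^{2} + t^{2}\right)^{2}} \, dt = - \frac{3 \pi}{a^{2}},$$
so $\int_{0}^{\infty} \frac{6}{\left(a^{2} + t^{2}\right)^{2}} \, dt = \frac{3 \pi}{2 a^{3}}$.

Repeating — each differentiation of $1/(t^2+a^2)^j$ produces $-2ja/(t^2+a^2)^{j+1}$ — and dividing through by $-2ja$ at each step yields, after $3$ differentiations in total,
$$\int_{0}^{\infty} \frac{6}{\left(a^{2} + t^{2}\right)^{4}} \, dt = \frac{15 \pi}{16 a^{7}}.$$

Setting $a = 4$:
$$I = \frac{15 \pi}{262144}.$$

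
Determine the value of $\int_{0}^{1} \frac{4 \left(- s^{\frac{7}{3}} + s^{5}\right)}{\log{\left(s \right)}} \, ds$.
$\log{\left(\frac{6561}{625} \right)}$

Replace the exponent $5$ by a parameter $a$: let $I(a) = \int_{0}^{1} \frac{4 \left(- s^{\frac{7}{3}} + s^{a}\right)}{\log{\left(s \right)}} \, ds$.

Since $\dfrac{\partial}{\partial a}\,s^{a} = s^{a} \ln s$, the $\ln s$ in the denominator cancels and
$$\frac{dI}{da} = \int_{0}^{1} 4 s^{a} \, ds = 4 \left[\frac{s^{a+1}}{a+1}\right]_0^1 = \frac{4}{a + 1}.$$

Integrating with respect to $a$ gives $I(a) = \log{\left(\frac{81 \left(a + 1\right)^{4}}{10000} \right)} + C$.

At $a = \frac{7}{3}$ the integrand is identically $0$, so $I(\frac{7}{3}) = 0$. The closed form gives $0$, hence $C = 0$.

Setting $a = 5$:
$$I = \log{\left(\frac{6561}{625} \right)}.$$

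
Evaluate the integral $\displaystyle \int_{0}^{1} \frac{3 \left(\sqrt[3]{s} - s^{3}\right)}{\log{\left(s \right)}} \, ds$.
$- \log{\left(27 \right)}$

Consider the one-parameter family: let $I(a) = \int_{0}^{1} \frac{3 \left(- s^{3} + s^{a}\right)}{\log{\left(s \right)}} \, ds$.

Since $\dfrac{\partial}{\partial a}\,s^{a} = s^{a} \ln s$, the $\ln s$ in the denominator cancels and
$$\frac{dI}{da} = \int_{0}^{1} 3 s^{a} \, ds = 3 \left[\frac{s^{a+1}}{a+1}\right]_0^1 = \frac{3}{a + 1}.$$

Integrating with respect to $a$ gives $I(a) = \log{\left(\frac{\left(a + 1\right)^{3}}{64} \right)} + C$.

At $a = 3$ the integrand is identically $0$, so $I(3) = 0$. The closed form gives $0$, hence $C = 0$.

Setting $a = \frac{1}{3}$:
$$I = - \log{\left(27 \right)}.$$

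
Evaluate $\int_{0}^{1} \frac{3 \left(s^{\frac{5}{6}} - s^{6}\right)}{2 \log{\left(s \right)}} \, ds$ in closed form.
$\log{\left(\frac{11 \sqrt{462}}{1764} \right)}$

Consider the one-parameter family: let $I(a) = \int_{0}^{1} \frac{3 \left(- s^{6} + s^{a}\right)}{2 \log{\left(s \right)}} \, ds$.

Since $\dfrac{\partial}{\partial a}\,s^{a} = s^{a} \ln s$, the $\ln s$ in the denominator cancels and
$$\frac{dI}{da} = \int_{0}^{1} \frac{3}{2} s^{a} \, ds = \frac{3}{2} \left[\frac{s^{a+1}}{a+1}\right]_0^1 = \frac{3}{2 \left(a + 1\right)}.$$

Integrating with respect to $a$ gives $I(a) = \frac{3 \log{\left(a + 1 \right)}}{2} - \frac{3 \log{\left(7 \right)}}{2} + C$.

At $a = 6$ the integrand is identically $0$, so $I(6) = 0$. The closed form gives $0$, hence $C = 0$.

Setting $a = \frac{5}{6}$:
$$I = \log{\left(\frac{11 \sqrt{462}}{1764} \right)}.$$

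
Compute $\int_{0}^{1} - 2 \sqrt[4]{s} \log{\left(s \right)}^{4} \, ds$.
$- \frac{49152}{3125}$

Consider the simpler parametrised integral
$$J(a) = \int_{0}^{1} - 2 s^{a} \, ds = - \frac{2}{a + 1}.$$

Differentiating under the integral sign brings down a factor of $\ln s$:
$$\frac{dJ}{da} = \int_{0}^{1} - 2 s^{a} \log{\left(s \right)} \, ds = \frac{2}{\left(a + 1\right)^{2}}.$$

Repeating $4$ times in total — each differentiation brings down another $\ln s$ — gives
$$\frac{d^{4}J}{da^{4}} = \int_{0}^{1} - 2 s^{a} \log{\left(s \right)}^{4} \, ds = - \frac{48}{\left(a + 1\right)^{5}},$$
and the integrand here is exactly the target integrand, so $I = - \frac{48}{\left(a + 1\right)^{5}}$.

Setting $a = \frac{1}{4}$:
$$I = - \frac{49152}{3125}.$$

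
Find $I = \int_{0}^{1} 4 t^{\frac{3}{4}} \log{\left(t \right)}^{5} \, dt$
$- \frac{1966080}{117649}$

Start from the elementary integral
$$J(a) = \int_{0}^{1} 4 t^{a} \, dt = \frac{4}{a + 1}.$$

Differentiating under the integral sign brings down a factor of $\ln t$:
$$\frac{dJ}{da} = \int_{0}^{1} 4 t^{a} \log{\left(t \right)} \, dt = - \frac{4}{\left(a + 1\right)^{2}}.$$

Repeating $5$ times in total — each differentiation brings down another $\ln t$ — gives
$$\frac{d^{5}J}{da^{5}} = \int_{0}^{1} 4 t^{a} \log{\left(t \right)}^{5} \, dt = - \frac{480}{\left(a + 1\right)^{6}},$$
and the integrand here is exactly the target integrand, so $I = - \frac{480}{\left(a + 1\right)^{6}}$.

Setting $a = \frac{3}{4}$:
$$I = - \frac{1966080}{117649}.$$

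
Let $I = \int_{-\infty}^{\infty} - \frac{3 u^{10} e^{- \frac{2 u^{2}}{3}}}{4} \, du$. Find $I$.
$- \frac{688905 \sqrt{6} \sqrt{\pi}}{8192}$

Begin with the known integral
$$J(a) = \int_{-\infty}^{\infty} - \frac{3 e^{- a u^{2}}}{4} \, du = - \frac{3 \sqrt{\pi}}{4 \sqrt{a}}.$$

Differentiating under the integral sign brings down a factor of $(-u^2)$:
$$\frac{dJ}{da} = \int_{-\infty}^{\infty} \frac{3 u^{2} e^{- a u^{2}}}{4} \, du = \frac{3 \sqrt{\pi}}{8 a^{\frac{3}{2}}}.$$

Repeating $5$ times in total — each differentiation brings down another $(-u^2)$ — gives
$$\frac{d^{5}J}{da^{5}} = \int_{-\infty}^{\infty} \frac{3 u^{10} e^{- a u^{2}}}{4} \, du = \frac{2835 \sqrt{\pi}}{128 a^{\frac{11}{2}}},$$
and the integrand here is $(-1)^{5}$ times the target integrand, so $I = (-1)^{5}\,\frac{d^{5}J}{da^{5}} = - \frac{2835 \sqrt{\pi}}{128 a^{\frac{11}{2}}}$.

Setting $a = \frac{2}{3}$:
$$I = - \frac{688905 \sqrt{6} \sqrt{\pi}}{8192}.$$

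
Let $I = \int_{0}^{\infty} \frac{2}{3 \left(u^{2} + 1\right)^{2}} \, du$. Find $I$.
$\frac{\pi}{6}$

Start from the standard arctangent integral
$$J(a) = \int_{0}^{\infty} \frac{2}{3 \left(a^{2} + u^{2}\right)} \, du = \frac{\pi}{3 a}.$$

Differentiating under the integral sign with respect to $a$,
$$\frac{dJ}{da} = \int_{0}^{\infty} - \frac{4 a}{3 \left(a^{2} + u^{2}\right)^{2}} \, du = - \frac{\pi}{3 a^{2}},$$
so $\int_{0}^{\infty} \frac{2}{3 \left(a^{2} + u^{2}\right)^{2}} \, du = \frac{\pi}{6 a^{3}}$.

Setting $a = 1$:
$$I = \frac{\pi}{6}.$$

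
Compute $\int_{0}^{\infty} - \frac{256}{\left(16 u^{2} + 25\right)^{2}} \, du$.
$- \frac{16 \pi}{125}$

Start from the standard arctangent integral
$$J(a) = \int_{0}^{\infty} - \frac{1}{a^{2} + u^{2}} \, du = - \frac{\pi}{2 a}.$$

Differentiating under the integral sign with respect to $a$,
$$\frac{dJ}{da} = \int_{0}^{\infty} \frac{2 a}{\left(a^{2} + u^{2}\right)^{2}} \, du = \frac{\pi}{2 a^{2}},$$
so $\int_{0}^{\infty} - \frac{1}{\left(a^{2} + u^{2}\right)^{2}} \, du = - \frac{\pi}{4 a^{3}}$.

Setting $a = \frac{5}{4}$:
$$I = - \frac{16 \pi}{125}.$$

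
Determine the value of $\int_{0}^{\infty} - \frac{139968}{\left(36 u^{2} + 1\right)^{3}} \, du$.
$- 4374 \pi$

Begin with the known result
$$J(a) = \int_{0}^{\infty} - \frac{3}{a^{2} + u^{2}} \, du = - \frac{3 \pi}{2 a}.$$

Differentiating under the integral sign with respect to $a$,
$$\frac{dJ}{da} = \int_{0}^{\infty} \frac{6 a}{\left(a^{2} + u^{2}\right)^{2}} \, du = \frac{3 \pi}{2 a^{2}},$$
so $\int_{0}^{\infty} - \frac{3}{\left(a^{2} + u^{2}\right)^{2}} \, du = - \frac{3 \pi}{4 a^{3}}$.

Repeating — each differentiation of $1/(u^2+a^2)^j$ produces $-2ja/(u^2+a^2)^{j+1}$ — and dividing through by $-2ja$ at each step yields, after $2$ differentiations in total,
$$\int_{0}^{\infty} - \frac{3}{\left(a^{2} + u^{2}\right)^{3}} \, du = - \frac{9 \pi}{16 a^{5}}.$$

Setting $a = \frac{1}{6}$:
$$I = - 4374 \pi.$$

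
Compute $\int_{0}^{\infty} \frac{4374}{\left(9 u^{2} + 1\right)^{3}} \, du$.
$\frac{2187 \pi}{8}$

Recall the elementary integral
$$J(a) = \int_{0}^{\infty} \frac{6}{a^{2} + u^{2}} \, du = \frac{3 \pi}{a}.$$

Differentiating under the integral sign with respect to $a$,
$$\frac{dJ}{da} = \int_{0}^{\infty} - \frac{12 a}{\left(a^{2} + u^{2}\right)^{2}} \, du = - \frac{3 \pi}{a^{2}},$$
so $\int_{0}^{\infty} \frac{6}{\left(a^{2} + u^{2}\right)^{2}} \, du = \frac{3 \pi}{2 a^{3}}$.

Repeating — each differentiation of $1/(u^2+a^2)^j$ produces $-2ja/(u^2+a^2)^{j+1}$ — and dividing through by $-2ja$ at each step yields, after $2$ differentiations in total,
$$\int_{0}^{\infty} \frac{6}{\left(a^{2} + u^{2}\right)^{3}} \, du = \frac{9 \pi}{8 a^{5}}.$$

Setting $a = \frac{1}{3}$:
$$I = \frac{2187 \pi}{8}.$$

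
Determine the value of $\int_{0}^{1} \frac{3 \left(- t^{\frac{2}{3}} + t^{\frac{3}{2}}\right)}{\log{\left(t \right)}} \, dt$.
$\log{\left(\frac{27}{8} \right)}$

Replace the exponent $\frac{3}{2}$ by a parameter $a$: let $I(a) = \int_{0}^{1} \frac{3 \left(- t^{\frac{2}{3}} + t^{a}\right)}{\log{\left(t \right)}} \, dt$.

Since $\dfrac{\partial}{\partial a}\,t^{a} = t^{a} \ln t$, the $\ln t$ in the denominator cancels and
$$\frac{dI}{da} = \int_{0}^{1} 3 t^{a} \, dt = 3 \left[\frac{t^{a+1}}{a+1}\right]_0^1 = \frac{3}{a + 1}.$$

Integrating with respect to $a$ gives $I(a) = \log{\left(\frac{27 \left(a + 1\right)^{3}}{125} \right)} + C$.

At $a = \frac{2}{3}$ the integrand is identically $0$, so $I(\frac{2}{3}) = 0$. The closed form gives $0$, hence $C = 0$.

Setting $a = \frac{3}{2}$:
$$I = \log{\left(\frac{27}{8} \right)}.$$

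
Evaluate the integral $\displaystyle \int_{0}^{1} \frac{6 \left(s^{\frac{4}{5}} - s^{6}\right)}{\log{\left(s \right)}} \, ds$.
$- \log{\left(\frac{1838265625}{531441} \right)}$

Introduce a parameter $a$ in the exponent: let $I(a) = \int_{0}^{1} \frac{6 \left(s^{\frac{4}{5}} - s^{a}\right)}{\log{\left(s \right)}} \, ds$.

Since $\dfrac{\partial}{\partial a}\,s^{a} = s^{a} \ln s$, the $\ln s$ in the denominator cancels and
$$\frac{dI}{da} = \int_{0}^{1} -6 s^{a} \, ds = -6 \left[\frac{s^{a+1}}{a+1}\right]_0^1 = - \frac{6}{a + 1}.$$

Integrating with respect to $a$ gives $I(a) = - \log{\left(\frac{15625 \left(a + 1\right)^{6}}{531441} \right)} + C$.

At $a = \frac{4}{5}$ the integrand is identically $0$, so $I(\frac{4}{5}) = 0$. The closed form gives $0$, hence $C = 0$.

Setting $a = 6$:
$$I = - \log{\left(\frac{1838265625}{531441} \right)}.$$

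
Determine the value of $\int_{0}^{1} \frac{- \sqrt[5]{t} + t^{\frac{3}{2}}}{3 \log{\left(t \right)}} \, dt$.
$\log{\left(\frac{\sqrt[3]{18} \cdot 5^{\frac{2}{3}}}{6} \right)}$

Replace the exponent $\frac{1}{5}$ by a parameter $a$: let $I(a) = \int_{0}^{1} \frac{t^{\frac{3}{2}} - t^{a}}{3 \log{\left(t \right)}} \, dt$.

Since $\dfrac{\partial}{\partial a}\,t^{a} = t^{a} \ln t$, the $\ln t$ in the denominator cancels and
$$\frac{dI}{da} = \int_{0}^{1} - \frac{1}{3} t^{a} \, dt = - \frac{1}{3} \left[\frac{t^{a+1}}{a+1}\right]_0^1 = - \frac{1}{3 a + 3}.$$

Integrating with respect to $a$ gives $I(a) = - \frac{\log{\left(a + 1 \right)}}{3} - \frac{\log{\left(2 \right)}}{3} + \frac{\log{\left(5 \right)}}{3} + C$.

At $a = \frac{3}{2}$ the integrand is identically $0$, so $I(\frac{3}{2}) = 0$. The closed form gives $0$, hence $C = 0$.

Setting $a = \frac{1}{5}$:
$$I = \log{\left(\frac{\sqrt[3]{18} \cdot 5^{\frac{2}{3}}}{6} \right)}.$$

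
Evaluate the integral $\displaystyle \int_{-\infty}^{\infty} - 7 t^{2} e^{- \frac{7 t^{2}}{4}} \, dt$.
$- \frac{4 \sqrt{7} \sqrt{\pi}}{7}$

Begin with the known integral
$$J(a) = \int_{-\infty}^{\infty} - 7 e^{- a t^{2}} \, dt = - \frac{7 \sqrt{\pi}}{\sqrt{a}}.$$

Differentiating under the integral sign brings down a factor of $(-t^2)$:
$$\frac{dJ}{da} = \int_{-\infty}^{\infty} 7 t^{2} e^{- a t^{2}} \, dt = \frac{7 \sqrt{\pi}}{2 a^{\frac{3}{2}}}.$$

The integral on the left is $-I$, so $I = - \frac{7 \sqrt{\pi}}{2 a^{\frac{3}{2}}}$.

Setting $a = \frac{7}{4}$:
$$I = - \frac{4 \sqrt{7} \sqrt{\pi}}{7}.$$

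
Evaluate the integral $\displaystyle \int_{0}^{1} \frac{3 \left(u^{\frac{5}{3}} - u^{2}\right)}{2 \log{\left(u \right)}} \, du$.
$- 3 \log{\left(3 \right)} + \frac{9 \log{\left(2 \right)}}{2}$

Introduce a parameter $a$ in the exponent: let $I(a) = \int_{0}^{1} \frac{3 \left(u^{\frac{5}{3}} - u^{a}\right)}{2 \log{\left(u \right)}} \, du$.

Since $\dfrac{\partial}{\partial a}\,u^{a} = u^{a} \ln u$, the $\ln u$ in the denominator cancels and
$$\frac{dI}{da} = \int_{0}^{1} - \frac{3}{2} u^{a} \, du = - \frac{3}{2} \left[\frac{u^{a+1}}{a+1}\right]_0^1 = - \frac{3}{2 a + 2}.$$

Integrating with respect to $a$ gives $I(a) = - \log{\left(\frac{3 \sqrt{6} \left(a + 1\right)^{\frac{3}{2}}}{32} \right)} + C$.

At $a = \frac{5}{3}$ the integrand is identically $0$, so $I(\frac{5}{3}) = 0$. The closed form gives $0$, hence $C = 0$.

Setting $a = 2$:
$$I = - 3 \log{\left(3 \right)} + \frac{9 \log{\left(2 \right)}}{2}.$$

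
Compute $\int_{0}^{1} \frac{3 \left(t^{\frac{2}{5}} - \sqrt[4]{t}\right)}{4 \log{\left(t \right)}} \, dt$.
$\log{\left(\frac{2 \sqrt{10} \cdot 7^{\frac{3}{4}}}{25} \right)}$

Consider the one-parameter family: let $I(a) = \int_{0}^{1} \frac{3 \left(t^{\frac{2}{5}} - t^{a}\right)}{4 \log{\left(t \right)}} \, dt$.

Since $\dfrac{\partial}{\partial a}\,t^{a} = t^{a} \ln t$, the $\ln t$ in the denominator cancels and
$$\frac{dI}{da} = \int_{0}^{1} - \frac{3}{4} t^{a} \, dt = - \frac{3}{4} \left[\frac{t^{a+1}}{a+1}\right]_0^1 = - \frac{3}{4 a + 4}.$$

Integrating with respect to $a$ gives $I(a) = - \frac{3 \log{\left(a + 1 \right)}}{4} - \frac{3 \log{\left(5 \right)}}{4} + \frac{3 \log{\left(7 \right)}}{4} + C$.

At $a = \frac{2}{5}$ the integrand is identically $0$, so $I(\frac{2}{5}) = 0$. The closed form gives $0$, hence $C = 0$.

Setting $a = \frac{1}{4}$:
$$I = \log{\left(\frac{2 \sqrt{10} \cdot 7^{\frac{3}{4}}}{25} \right)}.$$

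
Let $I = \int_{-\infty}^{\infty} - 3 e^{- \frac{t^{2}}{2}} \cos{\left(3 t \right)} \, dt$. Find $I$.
$- \frac{3 \sqrt{2} \sqrt{\pi}}{e^{\frac{9}{2}}}$

Let $b$ denote the cosine frequency and define $I(b) = \int_{-\infty}^{\infty} - 3 e^{- \frac{t^{2}}{2}} \cos{\left(b t \right)} \, dt$.

Differentiating under the integral sign,
$$I'(b) = \int_{-\infty}^{\infty} 3 t e^{- \frac{t^{2}}{2}} \sin{\left(b t \right)} \, dt.$$

Integrate $\int_{-\infty}^{\infty} t \sin(b t)\, e^{- \frac{t^{2}}{2}}\, dt$ by parts with $u = \sin(b t)$ and $dv = t\, e^{- \frac{t^{2}}{2}}\, dt$, giving $v = - e^{- \frac{t^{2}}{2}}$. The boundary term vanishes and
$$\int_{-\infty}^{\infty} t \sin(b t)\, e^{- \frac{t^{2}}{2}}\, dt = b \int_{-\infty}^{\infty} \cos(b t)\, e^{- \frac{t^{2}}{2}}\, dt,$$
so $I'(b) = - b\, I(b)$.

This is a separable first-order ODE; solving with the initial condition $I(0) = \int_{-\infty}^{\infty} - 3 e^{- \frac{t^{2}}{2}}\,dt = - 3 \sqrt{2} \sqrt{\pi}$ gives
$$I(b) = - 3 \sqrt{2} \sqrt{\pi} e^{- \frac{b^{2}}{2}}.$$

Setting $b = 3$:
$$I = - \frac{3 \sqrt{2} \sqrt{\pi}}{e^{\frac{9}{2}}}.$$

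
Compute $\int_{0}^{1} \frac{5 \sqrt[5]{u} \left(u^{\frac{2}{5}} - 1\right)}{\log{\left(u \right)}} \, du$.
$\log{\left(\frac{1024}{243} \right)}$

Replace the exponent $\frac{3}{5}$ by a parameter $a$: let $I(a) = \int_{0}^{1} \frac{5 \left(- \sqrt[5]{u} + u^{a}\right)}{\log{\left(u \right)}} \, du$.

Since $\dfrac{\partial}{\partial a}\,u^{a} = u^{a} \ln u$, the $\ln u$ in the denominator cancels and
$$\frac{dI}{da} = \int_{0}^{1} 5 u^{a} \, du = 5 \left[\frac{u^{a+1}}{a+1}\right]_0^1 = \frac{5}{a + 1}.$$

Integrating with respect to $a$ gives $I(a) = \log{\left(\frac{3125 \left(a + 1\right)^{5}}{7776} \right)} + C$.

At $a = \frac{1}{5}$ the integrand is identically $0$, so $I(\frac{1}{5}) = 0$. The closed form gives $0$, hence $C = 0$.

Setting $a = \frac{3}{5}$:
$$I = \log{\left(\frac{1024}{243} \right)}.$$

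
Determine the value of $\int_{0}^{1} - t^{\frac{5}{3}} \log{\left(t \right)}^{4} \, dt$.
$- \frac{729}{4096}$

Consider the simpler parametrised integral
$$J(a) = \int_{0}^{1} - t^{a} \, dt = - \frac{1}{a + 1}.$$

Differentiating under the integral sign brings down a factor of $\ln t$:
$$\frac{dJ}{da} = \int_{0}^{1} - t^{a} \log{\left(t \right)} \, dt = \frac{1}{\left(a + 1\right)^{2}}.$$

Repeating $4$ times in total — each differentiation brings down another $\ln t$ — gives
$$\frac{d^{4}J}{da^{4}} = \int_{0}^{1} - t^{a} \log{\left(t \right)}^{4} \, dt = - \frac{24}{\left(a + 1\right)^{5}},$$
and the integrand here is exactly the target integrand, so $I = - \frac{24}{\left(a + 1\right)^{5}}$.

Setting $a = \frac{5}{3}$:
$$I = - \frac{729}{4096}.$$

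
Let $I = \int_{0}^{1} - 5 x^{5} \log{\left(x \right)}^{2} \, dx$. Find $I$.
$- \frac{5}{108}$

Consider the simpler parametrised integral
$$J(a) = \int_{0}^{1} - 5 x^{a} \, dx = - \frac{5}{a + 1}.$$

Differentiating under the integral sign brings down a factor of $\ln x$:
$$\frac{dJ}{da} = \int_{0}^{1} - 5 x^{a} \log{\left(x \right)} \, dx = \frac{5}{\left(a + 1\right)^{2}}.$$

Repeating twice in total — each differentiation brings down another $\ln x$ — gives
$$\frac{d^{2}J}{da^{2}} = \int_{0}^{1} - 5 x^{a} \log{\left(x \right)}^{2} \, dx = - \frac{10}{\left(a + 1\right)^{3}},$$
and the integrand here is exactly the target integrand, so $I = - \frac{10}{\left(a + 1\right)^{3}}$.

Setting $a = 5$:
$$I = - \frac{5}{108}.$$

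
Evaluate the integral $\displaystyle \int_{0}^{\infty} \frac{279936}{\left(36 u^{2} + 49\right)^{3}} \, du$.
$\frac{8748 \pi}{16807}$

Begin with the known result
$$J(a) = \int_{0}^{\infty} \frac{6}{a^{2} + u^{2}} \, du = \frac{3 \pi}{a}.$$

Differentiating under the integral sign with respect to $a$,
$$\frac{dJ}{da} = \int_{0}^{\infty} - \frac{12 a}{\left(a^{2} + u^{2}\right)^{2}} \, du = - \frac{3 \pi}{a^{2}},$$
so $\int_{0}^{\infty} \frac{6}{\left(a^{2} + u^{2}\right)^{2}} \, du = \frac{3 \pi}{2 a^{3}}$.

Repeating — each differentiation of $1/(u^2+a^2)^j$ produces $-2ja/(u^2+a^2)^{j+1}$ — and dividing through by $-2ja$ at each step yields, after $2$ differentiations in total,
$$\int_{0}^{\infty} \frac{6}{\left(a^{2} + u^{2}\right)^{3}} \, du = \frac{9 \pi}{8 a^{5}}.$$

Setting $a = \frac{7}{6}$:
$$I = \frac{8748 \pi}{16807}.$$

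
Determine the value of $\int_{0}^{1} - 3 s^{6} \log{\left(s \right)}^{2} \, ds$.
$- \frac{6}{343}$

Begin with the known integral
$$J(a) = \int_{0}^{1} - 3 s^{a} \, ds = - \frac{3}{a + 1}.$$

Differentiating under the integral sign brings down a factor of $\ln s$:
$$\frac{dJ}{da} = \int_{0}^{1} - 3 s^{a} \log{\left(s \right)} \, ds = \frac{3}{\left(a + 1\right)^{2}}.$$

Repeating twice in total — each differentiation brings down another $\ln s$ — gives
$$\frac{d^{2}J}{da^{2}} = \int_{0}^{1} - 3 s^{a} \log{\left(s \right)}^{2} \, ds = - \frac{6}{\left(a + 1\right)^{3}},$$
and the integrand here is exactly the target integrand, so $I = - \frac{6}{\left(a + 1\right)^{3}}$.

Setting $a = 6$:
$$I = - \frac{6}{343}.$$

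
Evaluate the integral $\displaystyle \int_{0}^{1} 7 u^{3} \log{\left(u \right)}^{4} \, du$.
$\frac{21}{128}$

Start from the elementary integral
$$J(a) = \int_{0}^{1} 7 u^{a} \, du = \frac{7}{a + 1}.$$

Differentiating under the integral sign brings down a factor of $\ln u$:
$$\frac{dJ}{da} = \int_{0}^{1} 7 u^{a} \log{\left(u \right)} \, du = - \frac{7}{\left(a + 1\right)^{2}}.$$

Repeating $4$ times in total — each differentiation brings down another $\ln u$ — gives
$$\frac{d^{4}J}{da^{4}} = \int_{0}^{1} 7 u^{a} \log{\left(u \right)}^{4} \, du = \frac{168}{\left(a + 1\right)^{5}},$$
and the integrand here is exactly the target integrand, so $I = \frac{168}{\left(a + 1\right)^{5}}$.

Setting $a = 3$:
$$I = \frac{21}{128}.$$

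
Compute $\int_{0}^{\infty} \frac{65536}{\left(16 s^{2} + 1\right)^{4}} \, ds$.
$2560 \pi$

Start from the standard arctangent integral
$$J(a) = \int_{0}^{\infty} \frac{1}{a^{2} + s^{2}} \, ds = \frac{\pi}{2 a}.$$

Differentiating under the integral sign with respect to $a$,
$$\frac{dJ}{da} = \int_{0}^{\infty} - \frac{2 a}{\left(a^{2} + s^{2}\right)^{2}} \, ds = - \frac{\pi}{2 a^{2}},$$
so $\int_{0}^{\infty} \frac{1}{\left(a^{2} + s^{2}\right)^{2}} \, ds = \frac{\pi}{4 a^{3}}$.

Repeating — each differentiation of $1/(s^2+a^2)^j$ produces $-2ja/(s^2+a^2)^{j+1}$ — and dividing through by $-2ja$ at each step yields, after $3$ differentiations in total,
$$\int_{0}^{\infty} \frac{1}{\left(a^{2} + s^{2}\right)^{4}} \, ds = \frac{5 \pi}{32 a^{7}}.$$

Setting $a = \frac{1}{4}$:
$$I = 2560 \pi.$$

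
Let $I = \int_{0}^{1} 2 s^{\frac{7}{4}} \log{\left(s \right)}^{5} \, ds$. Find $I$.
$- \frac{983040}{1771561}$

Start from the elementary integral
$$J(a) = \int_{0}^{1} 2 s^{a} \, ds = \frac{2}{a + 1}.$$

Differentiating under the integral sign brings down a factor of $\ln s$:
$$\frac{dJ}{da} = \int_{0}^{1} 2 s^{a} \log{\left(s \right)} \, ds = - \frac{2}{\left(a + 1\right)^{2}}.$$

Repeating $5$ times in total — each differentiation brings down another $\ln s$ — gives
$$\frac{d^{5}J}{da^{5}} = \int_{0}^{1} 2 s^{a} \log{\left(s \right)}^{5} \, ds = - \frac{240}{\left(a + 1\right)^{6}},$$
and the integrand here is exactly the target integrand, so $I = - \frac{240}{\left(a + 1\right)^{6}}$.

Setting $a = \frac{7}{4}$:
$$I = - \frac{983040}{1771561}.$$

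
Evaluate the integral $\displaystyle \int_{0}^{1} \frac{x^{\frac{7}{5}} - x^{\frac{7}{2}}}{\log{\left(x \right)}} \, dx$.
$- \log{\left(\frac{15}{8} \right)}$

Replace the exponent $\frac{7}{2}$ by a parameter $a$: let $I(a) = \int_{0}^{1} \frac{x^{\frac{7}{5}} - x^{a}}{\log{\left(x \right)}} \, dx$.

Since $\dfrac{\partial}{\partial a}\,x^{a} = x^{a} \ln x$, the $\ln x$ in the denominator cancels and
$$\frac{dI}{da} = \int_{0}^{1} -1 x^{a} \, dx = -1 \left[\frac{x^{a+1}}{a+1}\right]_0^1 = - \frac{1}{a + 1}.$$

Integrating with respect to $a$ gives $I(a) = - \log{\left(\frac{5 a}{12} + \frac{5}{12} \right)} + C$.

At $a = \frac{7}{5}$ the integrand is identically $0$, so $I(\frac{7}{5}) = 0$. The closed form gives $0$, hence $C = 0$.

Setting $a = \frac{7}{2}$:
$$I = - \log{\left(\frac{15}{8} \right)}.$$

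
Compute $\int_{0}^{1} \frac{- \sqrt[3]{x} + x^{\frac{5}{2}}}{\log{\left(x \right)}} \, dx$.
$- \log{\left(\frac{8}{21} \right)}$

Consider the one-parameter family: let $I(a) = \int_{0}^{1} \frac{x^{\frac{5}{2}} - x^{a}}{\log{\left(x \right)}} \, dx$.

Since $\dfrac{\partial}{\partial a}\,x^{a} = x^{a} \ln x$, the $\ln x$ in the denominator cancels and
$$\frac{dI}{da} = \int_{0}^{1} -1 x^{a} \, dx = -1 \left[\frac{x^{a+1}}{a+1}\right]_0^1 = - \frac{1}{a + 1}.$$

Integrating with respect to $a$ gives $I(a) = - \log{\left(\frac{2 a}{7} + \frac{2}{7} \right)} + C$.

At $a = \frac{5}{2}$ the integrand is identically $0$, so $I(\frac{5}{2}) = 0$. The closed form gives $0$, hence $C = 0$.

Setting $a = \frac{1}{3}$:
$$I = - \log{\left(\frac{8}{21} \right)}.$$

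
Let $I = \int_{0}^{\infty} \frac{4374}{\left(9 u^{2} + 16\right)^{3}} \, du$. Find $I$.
$\frac{2187 \pi}{8192}$

Recall the elementary integral
$$J(a) = \int_{0}^{\infty} \frac{6}{a^{2} + u^{2}} \, du = \frac{3 \pi}{a}.$$

Differentiating under the integral sign with respect to $a$,
$$\frac{dJ}{da} = \int_{0}^{\infty} - \frac{12 a}{\left(a^{2} + u^{2}\right)^{2}} \, du = - \frac{3 \pi}{a^{2}},$$
so $\int_{0}^{\infty} \frac{6}{\left(a^{2} + u^{2}\right)^{2}} \, du = \frac{3 \pi}{2 a^{3}}$.

Repeating — each differentiation of $1/(u^2+a^2)^j$ produces $-2ja/(u^2+a^2)^{j+1}$ — and dividing through by $-2ja$ at each step yields, after $2$ differentiations in total,
$$\int_{0}^{\infty} \frac{6}{\left(a^{2} + u^{2}\right)^{3}} \, du = \frac{9 \pi}{8 a^{5}}.$$

Setting $a = \frac{4}{3}$:
$$I = \frac{2187 \pi}{8192}.$$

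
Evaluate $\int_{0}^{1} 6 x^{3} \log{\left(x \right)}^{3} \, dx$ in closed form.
$- \frac{9}{64}$

Start from the elementary integral
$$J(a) = \int_{0}^{1} 6 x^{a} \, dx = \frac{6}{a + 1}.$$

Differentiating under the integral sign brings down a factor of $\ln x$:
$$\frac{dJ}{da} = \int_{0}^{1} 6 x^{a} \log{\left(x \right)} \, dx = - \frac{6}{\left(a + 1\right)^{2}}.$$

Repeating $3$ times in total — each differentiation brings down another $\ln x$ — gives
$$\frac{d^{3}J}{da^{3}} = \int_{0}^{1} 6 x^{a} \log{\left(x \right)}^{3} \, dx = - \frac{36}{\left(a + 1\right)^{4}},$$
and the integrand here is exactly the target integrand, so $I = - \frac{36}{\left(a + 1\right)^{4}}$.

Setting $a = 3$:
$$I = - \frac{9}{64}.$$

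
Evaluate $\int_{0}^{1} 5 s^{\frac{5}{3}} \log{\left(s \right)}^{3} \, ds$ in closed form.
$- \frac{1215}{2048}$

Consider the simpler parametrised integral
$$J(a) = \int_{0}^{1} 5 s^{a} \, ds = \frac{5}{a + 1}.$$

Differentiating under the integral sign brings down a factor of $\ln s$:
$$\frac{dJ}{da} = \int_{0}^{1} 5 s^{a} \log{\left(s \right)} \, ds = - \frac{5}{\left(a + 1\right)^{2}}.$$

Repeating $3$ times in total — each differentiation brings down another $\ln s$ — gives
$$\frac{d^{3}J}{da^{3}} = \int_{0}^{1} 5 s^{a} \log{\left(s \right)}^{3} \, ds = - \frac{30}{\left(a + 1\right)^{4}},$$
and the integrand here is exactly the target integrand, so $I = - \frac{30}{\left(a + 1\right)^{4}}$.

Setting $a = \frac{5}{3}$:
$$I = - \frac{1215}{2048}.$$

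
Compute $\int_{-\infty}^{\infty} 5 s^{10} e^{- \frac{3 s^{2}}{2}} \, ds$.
$\frac{175 \sqrt{6} \sqrt{\pi}}{27}$

Start from the elementary integral
$$J(a) = \int_{-\infty}^{\infty} 5 e^{- a s^{2}} \, ds = \frac{5 \sqrt{\pi}}{\sqrt{a}}.$$

Differentiating under the integral sign brings down a factor of $(-s^2)$:
$$\frac{dJ}{da} = \int_{-\infty}^{\infty} - 5 s^{2} e^{- a s^{2}} \, ds = - \frac{5 \sqrt{\pi}}{2 a^{\frac{3}{2}}}.$$

Repeating $5$ times in total — each differentiation brings down another $(-s^2)$ — gives
$$\frac{d^{5}J}{da^{5}} = \int_{-\infty}^{\infty} - 5 s^{10} e^{- a s^{2}} \, ds = - \frac{4725 \sqrt{\pi}}{32 a^{\frac{11}{2}}},$$
and the integrand here is $(-1)^{5}$ times the target integrand, so $I = (-1)^{5}\,\frac{d^{5}J}{da^{5}} = \frac{4725 \sqrt{\pi}}{32 a^{\frac{11}{2}}}$.

Setting $a = \frac{3}{2}$:
$$I = \frac{175 \sqrt{6} \sqrt{\pi}}{27}.$$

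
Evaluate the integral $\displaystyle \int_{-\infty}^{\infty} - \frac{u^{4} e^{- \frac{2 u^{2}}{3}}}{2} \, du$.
$- \frac{27 \sqrt{6} \sqrt{\pi}}{64}$

Consider the simpler parametrised integral
$$J(a) = \int_{-\infty}^{\infty} - \frac{e^{- a u^{2}}}{2} \, du = - \frac{\sqrt{\pi}}{2 \sqrt{a}}.$$

Differentiating under the integral sign brings down a factor of $(-u^2)$:
$$\frac{dJ}{da} = \int_{-\infty}^{\infty} \frac{u^{2} e^{- a u^{2}}}{2} \, du = \frac{\sqrt{\pi}}{4 a^{\frac{3}{2}}}.$$

Repeating twice in total — each differentiation brings down another $(-u^2)$ — gives
$$\frac{d^{2}J}{da^{2}} = \int_{-\infty}^{\infty} - \frac{u^{4} e^{- a u^{2}}}{2} \, du = - \frac{3 \sqrt{\pi}}{8 a^{\frac{5}{2}}},$$
and the integrand here is exactly the target integrand, so $I = - \frac{3 \sqrt{\pi}}{8 a^{\frac{5}{2}}}$.

Setting $a = \frac{2}{3}$:
$$I = - \frac{27 \sqrt{6} \sqrt{\pi}}{64}.$$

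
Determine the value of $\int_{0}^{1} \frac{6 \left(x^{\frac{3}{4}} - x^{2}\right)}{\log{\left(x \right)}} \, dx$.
$- \log{\left(\frac{2985984}{117649} \right)}$

Introduce a parameter $a$ in the exponent: let $I(a) = \int_{0}^{1} \frac{6 \left(x^{\frac{3}{4}} - x^{a}\right)}{\log{\left(x \right)}} \, dx$.

Since $\dfrac{\partial}{\partial a}\,x^{a} = x^{a} \ln x$, the $\ln x$ in the denominator cancels and
$$\frac{dI}{da} = \int_{0}^{1} -6 x^{a} \, dx = -6 \left[\frac{x^{a+1}}{a+1}\right]_0^1 = - \frac{6}{a + 1}.$$

Integrating with respect to $a$ gives $I(a) = - \log{\left(\frac{4096 \left(a + 1\right)^{6}}{117649} \right)} + C$.

At $a = \frac{3}{4}$ the integrand is identically $0$, so $I(\frac{3}{4}) = 0$. The closed form gives $0$, hence $C = 0$.

Setting $a = 2$:
$$I = - \log{\left(\frac{2985984}{117649} \right)}.$$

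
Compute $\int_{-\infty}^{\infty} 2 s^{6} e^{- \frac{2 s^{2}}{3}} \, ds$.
$\frac{405 \sqrt{6} \sqrt{\pi}}{64}$

Start from the elementary integral
$$J(a) = \int_{-\infty}^{\infty} 2 e^{- a s^{2}} \, ds = \frac{2 \sqrt{\pi}}{\sqrt{a}}.$$

Differentiating under the integral sign brings down a factor of $(-s^2)$:
$$\frac{dJ}{da} = \int_{-\infty}^{\infty} - 2 s^{2} e^{- a s^{2}} \, ds = - \frac{\sqrt{\pi}}{a^{\frac{3}{2}}}.$$

Repeating $3$ times in total — each differentiation brings down another $(-s^2)$ — gives
$$\frac{d^{3}J}{da^{3}} = \int_{-\infty}^{\infty} - 2 s^{6} e^{- a s^{2}} \, ds = - \frac{15 \sqrt{\pi}}{4 a^{\frac{7}{2}}},$$
and the integrand here is $(-1)^{3}$ times the target integrand, so $I = (-1)^{3}\,\frac{d^{3}J}{da^{3}} = \frac{15 \sqrt{\pi}}{4 a^{\frac{7}{2}}}$.

Setting $a = \frac{2}{3}$:
$$I = \frac{405 \sqrt{6} \sqrt{\pi}}{64}.$$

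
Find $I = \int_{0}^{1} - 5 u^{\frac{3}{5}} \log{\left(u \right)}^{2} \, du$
$- \frac{625}{256}$

Consider the simpler parametrised integral
$$J(a) = \int_{0}^{1} - 5 u^{a} \, du = - \frac{5}{a + 1}.$$

Differentiating under the integral sign brings down a factor of $\ln u$:
$$\frac{dJ}{da} = \int_{0}^{1} - 5 u^{a} \log{\left(u \right)} \, du = \frac{5}{\left(a + 1\right)^{2}}.$$

Repeating twice in total — each differentiation brings down another $\ln u$ — gives
$$\frac{d^{2}J}{da^{2}} = \int_{0}^{1} - 5 u^{a} \log{\left(u \right)}^{2} \, du = - \frac{10}{\left(a + 1\right)^{3}},$$
and the integrand here is exactly the target integrand, so $I = - \frac{10}{\left(a + 1\right)^{3}}$.

Setting $a = \frac{3}{5}$:
$$I = - \frac{625}{256}.$$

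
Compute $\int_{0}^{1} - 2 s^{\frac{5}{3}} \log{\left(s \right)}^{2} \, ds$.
$- \frac{27}{128}$

Start from the elementary integral
$$J(a) = \int_{0}^{1} - 2 s^{a} \, ds = - \frac{2}{a + 1}.$$

Differentiating under the integral sign brings down a factor of $\ln s$:
$$\frac{dJ}{da} = \int_{0}^{1} - 2 s^{a} \log{\left(s \right)} \, ds = \frac{2}{\left(a + 1\right)^{2}}.$$

Repeating twice in total — each differentiation brings down another $\ln s$ — gives
$$\frac{d^{2}J}{da^{2}} = \int_{0}^{1} - 2 s^{a} \log{\left(s \right)}^{2} \, ds = - \frac{4}{\left(a + 1\right)^{3}},$$
and the integrand here is exactly the target integrand, so $I = - \frac{4}{\left(a + 1\right)^{3}}$.

Setting $a = \frac{5}{3}$:
$$I = - \frac{27}{128}.$$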